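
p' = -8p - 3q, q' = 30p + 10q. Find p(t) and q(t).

p(t) = -K_1e^(t)sin(3t) + K_2e^(t)cos(3t), q(t) = 3K_1e^(t)sin(3t) + K_1e^(t)cos(3t) + K_2e^(t)sin(3t) - 3K_2e^(t)cos(3t)

Coefficient matrix A = [[-8, -3], [30, 10]].
Characteristic polynomial det(A - λI) = λ^2 - 2λ + 10 = 0.
Eigenvalues λ = 1 ± 3i (complex conjugate pair).
For λ=1+3i: an eigenvector is (0,1) - i(-1,3) = (0 + i, 1 - 3i).
A real fundamental pair from Re and Im of e^((1+3i)t)v: X_1 = e^(t)(cos(3t)·(0,1) + sin(3t)·(-1,3)), X_2 = e^(t)(sin(3t)·(0,1) - cos(3t)·(-1,3)).
General solution: K_1X_1 + K_2X_2.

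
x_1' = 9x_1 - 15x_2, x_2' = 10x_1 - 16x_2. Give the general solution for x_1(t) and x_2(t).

Coefficient matrix A = [[9, -15], [10, -16]].
Characteristic polynomial det(A - λI) = λ^2 + 7λ + 6 = 0.
Eigenvalues λ = -6, -1.
For λ=-6: (A-λI) row 1 is [15, -15], so an eigenvector is (1, 1).
For λ=-1: (A-λI) row 1 is [10, -15], so an eigenvector is (-3, -2).
General solution: c_1e^(-6t)(1,1) + c_2e^(-t)(-3,-2).

x_1(t) = c_1e^(-6t) - 3c_2e^(-t), x_2(t) = c_1e^(-6t) - 2c_2e^(-t)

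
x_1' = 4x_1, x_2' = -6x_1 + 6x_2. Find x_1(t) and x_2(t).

Coefficient matrix A = [[4, 0], [-6, 6]].
Characteristic polynomial det(A - λI) = λ^2 - 10λ + 24 = 0.
Eigenvalues λ = 6, 4.
For λ=6: (A-λI) row 1 is [-2, 0], so an eigenvector is (0, -1).
For λ=4: (A-λI) row 2 is [-6, 2], so an eigenvector is (1, 3).
General solution: c_1e^(6t)(0,-1) + c_2e^(4t)(1,3).

x_1(t) = c_2e^(4t), x_2(t) = -c_1e^(6t) + 3c_2e^(4t)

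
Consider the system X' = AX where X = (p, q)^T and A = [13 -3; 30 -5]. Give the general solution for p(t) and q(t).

p(t) = -c_1e^(4t)sin(3t) + c_2e^(4t)cos(3t), q(t) = -3c_1e^(4t)sin(3t) + c_1e^(4t)cos(3t) + c_2e^(4t)sin(3t) + 3c_2e^(4t)cos(3t)

Coefficient matrix A = [[13, -3], [30, -5]].
Characteristic polynomial det(A - λI) = λ^2 - 8λ + 25 = 0.
Eigenvalues λ = 4 ± 3i (complex conjugate pair).
For λ=4+3i: an eigenvector is (0,1) - i(-1,-3) = (0 + i, 1 + 3i).
A real fundamental pair from Re and Im of e^((4+3i)t)v: X_1 = e^(4t)(cos(3t)·(0,1) + sin(3t)·(-1,-3)), X_2 = e^(4t)(sin(3t)·(0,1) - cos(3t)·(-1,-3)).
General solution: c_1X_1 + c_2X_2.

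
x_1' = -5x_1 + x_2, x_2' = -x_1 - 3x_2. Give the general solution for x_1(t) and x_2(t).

Coefficient matrix A = [[-5, 1], [-1, -3]].
Characteristic polynomial det(A - λI) = λ^2 + 8λ + 16 = 0.
Single eigenvalue λ = -4 with algebraic multiplicity 2.
Eigenvector v = (-1,-1); generalized eigenvector w with (A-λI)w=v is (1,0).
General solution: e^(-4t)[c_1·v + c_2·(t·v + w)].

x_1(t) = -c_1e^(-4t) - c_2te^(-4t) + c_2e^(-4t), x_2(t) = -c_1e^(-4t) - c_2te^(-4t)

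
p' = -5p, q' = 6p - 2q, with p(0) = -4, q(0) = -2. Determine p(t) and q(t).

Coefficient matrix A = [[-5, 0], [6, -2]].
Characteristic polynomial det(A - λI) = λ^2 + 7λ + 10 = 0.
Eigenvalues λ = -5, -2.
For λ=-5: (A-λI) row 2 is [6, 3], so an eigenvector is (1, -2).
For λ=-2: (A-λI) row 1 is [-3, 0], so an eigenvector is (0, -1).
General solution: C_1e^(-5t)(1,-2) + C_2e^(-2t)(0,-1).
Applying p(0)=-4, q(0)=-2 gives C_1=-4, C_2=10.

p(t) = -4e^(-5t), q(t) = -10e^(-2t) + 8e^(-5t)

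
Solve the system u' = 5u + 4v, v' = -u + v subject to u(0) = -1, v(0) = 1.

u(t) = 2te^(3t) - e^(3t), v(t) = -te^(3t) + e^(3t)

Coefficient matrix A = [[5, 4], [-1, 1]].
Characteristic polynomial det(A - λI) = λ^2 - 6λ + 9 = 0.
Single eigenvalue λ = 3 with algebraic multiplicity 2.
Eigenvector v = (-2,1); generalized eigenvector w with (A-λI)w=v is (-1,0).
General solution: e^(3t)[c_1·v + c_2·(t·v + w)].
Applying u(0)=-1, v(0)=1 gives c_1=1, c_2=-1.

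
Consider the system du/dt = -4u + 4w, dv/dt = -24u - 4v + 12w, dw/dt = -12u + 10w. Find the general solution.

Coefficient matrix A = [[-4, 0, 4], [-24, -4, 12], [-12, 0, 10]].
det(A - λI) = 0 gives eigenvalues λ = -4, 4, 2.
For λ=-4: eigenvector (0,1,0).
For λ=4: eigenvector (1,0,2).
For λ=2: eigenvector (-2,2,-3).
General solution: K_1e^(-4t)(0,1,0) + K_2e^(4t)(1,0,2) + K_3e^(2t)(-2,2,-3).

u(t) = K_2e^(4t) - 2K_3e^(2t), v(t) = K_1e^(-4t) + 2K_3e^(2t), w(t) = 2K_2e^(4t) - 3K_3e^(2t)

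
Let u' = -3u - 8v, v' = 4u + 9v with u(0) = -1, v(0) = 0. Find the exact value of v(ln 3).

-240

A = [[-3,-8],[4,9]]; eigenvalues λ = 1, 5.
Eigenvectors: (-2,1) for λ=1, (-1,1) for λ=5.
From the initial condition, c_1 = 1, c_2 = -1.
v(ln 3) = (1)(3^1)(1) + (-1)(3^5)(1) = -240.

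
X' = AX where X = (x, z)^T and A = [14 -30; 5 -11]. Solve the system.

x(t) = -3c_1e^(4t) - 2c_2e^(-t), z(t) = -c_1e^(4t) - c_2e^(-t)

Coefficient matrix A = [[14, -30], [5, -11]].
Characteristic polynomial det(A - λI) = λ^2 - 3λ - 4 = 0.
Eigenvalues λ = 4, -1.
For λ=4: (A-λI) row 1 is [10, -30], so an eigenvector is (-3, -1).
For λ=-1: (A-λI) row 1 is [15, -30], so an eigenvector is (-2, -1).
General solution: c_1e^(4t)(-3,-1) + c_2e^(-t)(-2,-1).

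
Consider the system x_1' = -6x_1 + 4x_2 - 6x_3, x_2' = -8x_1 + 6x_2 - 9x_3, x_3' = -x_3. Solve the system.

Coefficient matrix A = [[-6, 4, -6], [-8, 6, -9], [0, 0, -1]].
det(A - λI) = 0 gives eigenvalues λ = 2, -2, -1.
For λ=2: eigenvector (1,2,0).
For λ=-2: eigenvector (1,1,0).
For λ=-1: eigenvector (-2,-1,1).
General solution: K_1e^(2t)(1,2,0) + K_2e^(-2t)(1,1,0) + K_3e^(-t)(-2,-1,1).

x_1(t) = K_1e^(2t) + K_2e^(-2t) - 2K_3e^(-t), x_2(t) = 2K_1e^(2t) + K_2e^(-2t) - K_3e^(-t), x_3(t) = K_3e^(-t)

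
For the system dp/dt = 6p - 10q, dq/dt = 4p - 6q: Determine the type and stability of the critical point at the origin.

A = [[6,-10],[4,-6]]; det(A-λI) = λ^2 + 4.
λ = 0 ± 2i: zero real part.

center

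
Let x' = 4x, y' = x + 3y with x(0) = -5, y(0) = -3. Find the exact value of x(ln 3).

-405

A = [[4,0],[1,3]]; eigenvalues λ = 4, 3.
Eigenvectors: (1,1) for λ=4, (0,-1) for λ=3.
From the initial condition, c_1 = -5, c_2 = -2.
x(ln 3) = (-5)(3^4)(1) + (-2)(3^3)(0) = -405.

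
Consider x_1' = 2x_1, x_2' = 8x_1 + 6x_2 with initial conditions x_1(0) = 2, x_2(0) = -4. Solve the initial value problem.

x_1(t) = 2e^(2t), x_2(t) = -4e^(2t)

Coefficient matrix A = [[2, 0], [8, 6]].
Characteristic polynomial det(A - λI) = λ^2 - 8λ + 12 = 0.
Eigenvalues λ = 2, 6.
For λ=2: (A-λI) row 2 is [8, 4], so an eigenvector is (-1, 2).
For λ=6: (A-λI) row 1 is [-4, 0], so an eigenvector is (0, 1).
General solution: c_1e^(2t)(-1,2) + c_2e^(6t)(0,1).
Applying x_1(0)=2, x_2(0)=-4 gives c_1=-2, c_2=0.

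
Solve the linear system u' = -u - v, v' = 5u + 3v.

Coefficient matrix A = [[-1, -1], [5, 3]].
Characteristic polynomial det(A - λI) = λ^2 - 2λ + 2 = 0.
Eigenvalues λ = 1 ± i (complex conjugate pair).
For λ=1+i: an eigenvector is (0,-1) - i(1,-2) = (0 - i, -1 + 2i).
A real fundamental pair from Re and Im of e^((1+i)t)v: X_1 = e^(t)(cos(t)·(0,-1) + sin(t)·(1,-2)), X_2 = e^(t)(sin(t)·(0,-1) - cos(t)·(1,-2)).
General solution: C_1X_1 + C_2X_2.

u(t) = C_1e^(t)sin(t) - C_2e^(t)cos(t), v(t) = -2C_1e^(t)sin(t) - C_1e^(t)cos(t) - C_2e^(t)sin(t) + 2C_2e^(t)cos(t)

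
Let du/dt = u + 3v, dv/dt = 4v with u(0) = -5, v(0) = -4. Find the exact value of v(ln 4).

-1024

A = [[1,3],[0,4]]; eigenvalues λ = 1, 4.
Eigenvectors: (1,0) for λ=1, (-1,-1) for λ=4.
From the initial condition, c_1 = -1, c_2 = 4.
v(ln 4) = (-1)(4^1)(0) + (4)(4^4)(-1) = -1024.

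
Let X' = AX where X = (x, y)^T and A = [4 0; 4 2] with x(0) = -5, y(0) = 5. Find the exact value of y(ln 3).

-675

A = [[4,0],[4,2]]; eigenvalues λ = 2, 4.
Eigenvectors: (0,1) for λ=2, (-1,-2) for λ=4.
From the initial condition, c_1 = 15, c_2 = 5.
y(ln 3) = (15)(3^2)(1) + (5)(3^4)(-2) = -675.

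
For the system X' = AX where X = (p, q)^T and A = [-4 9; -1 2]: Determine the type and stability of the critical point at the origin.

A = [[-4,9],[-1,2]]; det(A-λI) = λ^2 + 2λ + 1.
repeated λ = -1 with a single eigenvector.

stable improper node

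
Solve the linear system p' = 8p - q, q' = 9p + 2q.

p(t) = -c_1e^(5t) - c_2te^(5t), q(t) = -3c_1e^(5t) - 3c_2te^(5t) + c_2e^(5t)

Coefficient matrix A = [[8, -1], [9, 2]].
Characteristic polynomial det(A - λI) = λ^2 - 10λ + 25 = 0.
Single eigenvalue λ = 5 with algebraic multiplicity 2.
Eigenvector v = (-1,-3); generalized eigenvector w with (A-λI)w=v is (0,1).
General solution: e^(5t)[c_1·v + c_2·(t·v + w)].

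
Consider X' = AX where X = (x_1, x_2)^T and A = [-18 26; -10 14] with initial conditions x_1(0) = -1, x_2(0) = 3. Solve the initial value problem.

Coefficient matrix A = [[-18, 26], [-10, 14]].
Characteristic polynomial det(A - λI) = λ^2 + 4λ + 8 = 0.
Eigenvalues λ = -2 ± 2i (complex conjugate pair).
For λ=-2+2i: an eigenvector is (3,2) - i(2,1) = (3 - 2i, 2 - i).
A real fundamental pair from Re and Im of e^((-2+2i)t)v: X_1 = e^(-2t)(cos(2t)·(3,2) + sin(2t)·(2,1)), X_2 = e^(-2t)(sin(2t)·(3,2) - cos(2t)·(2,1)).
General solution: C_1X_1 + C_2X_2.
Applying x_1(0)=-1, x_2(0)=3 gives C_1=7, C_2=11.

x_1(t) = 47e^(-2t)sin(2t) - e^(-2t)cos(2t), x_2(t) = 29e^(-2t)sin(2t) + 3e^(-2t)cos(2t)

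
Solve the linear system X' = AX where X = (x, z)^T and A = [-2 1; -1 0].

x(t) = K_1e^(-t) + K_2te^(-t) + 2K_2e^(-t), z(t) = K_1e^(-t) + K_2te^(-t) + 3K_2e^(-t)

Coefficient matrix A = [[-2, 1], [-1, 0]].
Characteristic polynomial det(A - λI) = λ^2 + 2λ + 1 = 0.
Single eigenvalue λ = -1 with algebraic multiplicity 2.
Eigenvector v = (1,1); generalized eigenvector w with (A-λI)w=v is (2,3).
General solution: e^(-t)[K_1·v + K_2·(t·v + w)].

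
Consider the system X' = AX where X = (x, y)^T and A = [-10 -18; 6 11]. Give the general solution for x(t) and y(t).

x(t) = 2C_1e^(-t) + 3C_2e^(2t), y(t) = -C_1e^(-t) - 2C_2e^(2t)

Coefficient matrix A = [[-10, -18], [6, 11]].
Characteristic polynomial det(A - λI) = λ^2 - λ - 2 = 0.
Eigenvalues λ = -1, 2.
For λ=-1: (A-λI) row 1 is [-9, -18], so an eigenvector is (2, -1).
For λ=2: (A-λI) row 1 is [-12, -18], so an eigenvector is (3, -2).
General solution: C_1e^(-t)(2,-1) + C_2e^(2t)(3,-2).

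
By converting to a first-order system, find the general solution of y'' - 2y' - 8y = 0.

y(t) = c_1e^(-2t) + c_2e^(4t)

Let x_1 = y, x_2 = y'. Then x_1' = x_2 and x_2' = 8x_1 + 2x_2.
A = [[0,1],[8,2]]; det(A-λI) = λ^2 - 2λ - 8.
Eigenvalues λ = -2, 4 with eigenvectors (1,-2), (1,4).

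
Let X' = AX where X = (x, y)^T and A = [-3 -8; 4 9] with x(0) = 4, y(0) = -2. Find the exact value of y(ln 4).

-8

A = [[-3,-8],[4,9]]; eigenvalues λ = 1, 5.
Eigenvectors: (2,-1) for λ=1, (1,-1) for λ=5.
From the initial condition, c_1 = 2, c_2 = 0.
y(ln 4) = (2)(4^1)(-1) + (0)(4^5)(-1) = -8.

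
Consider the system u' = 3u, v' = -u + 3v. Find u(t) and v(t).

u(t) = -K_2e^(3t), v(t) = K_1e^(3t) + K_2te^(3t) - K_2e^(3t)

Coefficient matrix A = [[3, 0], [-1, 3]].
Characteristic polynomial det(A - λI) = λ^2 - 6λ + 9 = 0.
Single eigenvalue λ = 3 with algebraic multiplicity 2.
Eigenvector v = (0,1); generalized eigenvector w with (A-λI)w=v is (-1,-1).
General solution: e^(3t)[K_1·v + K_2·(t·v + w)].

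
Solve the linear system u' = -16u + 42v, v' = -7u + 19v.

Coefficient matrix A = [[-16, 42], [-7, 19]].
Characteristic polynomial det(A - λI) = λ^2 - 3λ - 10 = 0.
Eigenvalues λ = 5, -2.
For λ=5: (A-λI) row 1 is [-21, 42], so an eigenvector is (-2, -1).
For λ=-2: (A-λI) row 1 is [-14, 42], so an eigenvector is (3, 1).
General solution: C_1e^(5t)(-2,-1) + C_2e^(-2t)(3,1).

u(t) = -2C_1e^(5t) + 3C_2e^(-2t), v(t) = -C_1e^(5t) + C_2e^(-2t)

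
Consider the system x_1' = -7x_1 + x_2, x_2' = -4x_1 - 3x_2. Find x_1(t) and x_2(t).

x_1(t) = -K_1e^(-5t) - K_2te^(-5t) + K_2e^(-5t), x_2(t) = -2K_1e^(-5t) - 2K_2te^(-5t) + K_2e^(-5t)

Coefficient matrix A = [[-7, 1], [-4, -3]].
Characteristic polynomial det(A - λI) = λ^2 + 10λ + 25 = 0.
Single eigenvalue λ = -5 with algebraic multiplicity 2.
Eigenvector v = (-1,-2); generalized eigenvector w with (A-λI)w=v is (1,1).
General solution: e^(-5t)[K_1·v + K_2·(t·v + w)].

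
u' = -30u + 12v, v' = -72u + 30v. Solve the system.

u(t) = -c_1e^(6t) - c_2e^(-6t), v(t) = -3c_1e^(6t) - 2c_2e^(-6t)

Coefficient matrix A = [[-30, 12], [-72, 30]].
Characteristic polynomial det(A - λI) = λ^2 - 36 = 0.
Eigenvalues λ = 6, -6.
For λ=6: (A-λI) row 1 is [-36, 12], so an eigenvector is (-1, -3).
For λ=-6: (A-λI) row 1 is [-24, 12], so an eigenvector is (-1, -2).
General solution: c_1e^(6t)(-1,-3) + c_2e^(-6t)(-1,-2).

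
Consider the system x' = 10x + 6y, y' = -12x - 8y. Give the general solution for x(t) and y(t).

Coefficient matrix A = [[10, 6], [-12, -8]].
Characteristic polynomial det(A - λI) = λ^2 - 2λ - 8 = 0.
Eigenvalues λ = 4, -2.
For λ=4: (A-λI) row 1 is [6, 6], so an eigenvector is (1, -1).
For λ=-2: (A-λI) row 1 is [12, 6], so an eigenvector is (-1, 2).
General solution: K_1e^(4t)(1,-1) + K_2e^(-2t)(-1,2).

x(t) = K_1e^(4t) - K_2e^(-2t), y(t) = -K_1e^(4t) + 2K_2e^(-2t)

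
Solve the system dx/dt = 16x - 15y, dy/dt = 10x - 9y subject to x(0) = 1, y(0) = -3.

x(t) = 12e^(6t) - 11e^(t), y(t) = 8e^(6t) - 11e^(t)

Coefficient matrix A = [[16, -15], [10, -9]].
Characteristic polynomial det(A - λI) = λ^2 - 7λ + 6 = 0.
Eigenvalues λ = 1, 6.
For λ=1: (A-λI) row 1 is [15, -15], so an eigenvector is (-1, -1).
For λ=6: (A-λI) row 1 is [10, -15], so an eigenvector is (3, 2).
General solution: K_1e^(t)(-1,-1) + K_2e^(6t)(3,2).
Applying x(0)=1, y(0)=-3 gives K_1=11, K_2=4.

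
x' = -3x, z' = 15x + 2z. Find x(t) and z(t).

x(t) = K_2e^(-3t), z(t) = K_1e^(2t) - 3K_2e^(-3t)

Coefficient matrix A = [[-3, 0], [15, 2]].
Characteristic polynomial det(A - λI) = λ^2 + λ - 6 = 0.
Eigenvalues λ = 2, -3.
For λ=2: (A-λI) row 1 is [-5, 0], so an eigenvector is (0, 1).
For λ=-3: (A-λI) row 2 is [15, 5], so an eigenvector is (1, -3).
General solution: K_1e^(2t)(0,1) + K_2e^(-3t)(1,-3).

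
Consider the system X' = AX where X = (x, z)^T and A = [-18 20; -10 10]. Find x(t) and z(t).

Coefficient matrix A = [[-18, 20], [-10, 10]].
Characteristic polynomial det(A - λI) = λ^2 + 8λ + 20 = 0.
Eigenvalues λ = -4 ± 2i (complex conjugate pair).
For λ=-4+2i: an eigenvector is (-3,-2) - i(1,1) = (-3 - i, -2 - i).
A real fundamental pair from Re and Im of e^((-4+2i)t)v: X_1 = e^(-4t)(cos(2t)·(-3,-2) + sin(2t)·(1,1)), X_2 = e^(-4t)(sin(2t)·(-3,-2) - cos(2t)·(1,1)).
General solution: c_1X_1 + c_2X_2.

x(t) = c_1e^(-4t)sin(2t) - 3c_1e^(-4t)cos(2t) - 3c_2e^(-4t)sin(2t) - c_2e^(-4t)cos(2t), z(t) = c_1e^(-4t)sin(2t) - 2c_1e^(-4t)cos(2t) - 2c_2e^(-4t)sin(2t) - c_2e^(-4t)cos(2t)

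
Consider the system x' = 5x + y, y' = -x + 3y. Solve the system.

x(t) = C_1e^(4t) + C_2te^(4t) + 3C_2e^(4t), y(t) = -C_1e^(4t) - C_2te^(4t) - 2C_2e^(4t)

Coefficient matrix A = [[5, 1], [-1, 3]].
Characteristic polynomial det(A - λI) = λ^2 - 8λ + 16 = 0.
Single eigenvalue λ = 4 with algebraic multiplicity 2.
Eigenvector v = (1,-1); generalized eigenvector w with (A-λI)w=v is (3,-2).
General solution: e^(4t)[C_1·v + C_2·(t·v + w)].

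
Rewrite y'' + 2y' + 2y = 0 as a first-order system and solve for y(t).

y(t) = c_1e^(-t)cos(t) + c_2e^(-t)sin(t)

Let x_1 = y, x_2 = y'. Then x_1' = x_2 and x_2' = -2x_1 - 2x_2.
A = [[0,1],[-2,-2]]; det(A-λI) = λ^2 + 2λ + 2.
Eigenvalues λ = -1 ± i.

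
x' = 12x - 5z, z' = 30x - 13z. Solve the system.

x(t) = C_1e^(-3t) + C_2e^(2t), z(t) = 3C_1e^(-3t) + 2C_2e^(2t)

Coefficient matrix A = [[12, -5], [30, -13]].
Characteristic polynomial det(A - λI) = λ^2 + λ - 6 = 0.
Eigenvalues λ = -3, 2.
For λ=-3: (A-λI) row 1 is [15, -5], so an eigenvector is (1, 3).
For λ=2: (A-λI) row 1 is [10, -5], so an eigenvector is (1, 2).
General solution: C_1e^(-3t)(1,3) + C_2e^(2t)(1,2).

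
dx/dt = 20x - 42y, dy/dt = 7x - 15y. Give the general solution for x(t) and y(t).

Coefficient matrix A = [[20, -42], [7, -15]].
Characteristic polynomial det(A - λI) = λ^2 - 5λ - 6 = 0.
Eigenvalues λ = -1, 6.
For λ=-1: (A-λI) row 1 is [21, -42], so an eigenvector is (2, 1).
For λ=6: (A-λI) row 1 is [14, -42], so an eigenvector is (3, 1).
General solution: c_1e^(-t)(2,1) + c_2e^(6t)(3,1).

x(t) = 2c_1e^(-t) + 3c_2e^(6t), y(t) = c_1e^(-t) + c_2e^(6t)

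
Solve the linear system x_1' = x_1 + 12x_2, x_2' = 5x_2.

Coefficient matrix A = [[1, 12], [0, 5]].
Characteristic polynomial det(A - λI) = λ^2 - 6λ + 5 = 0.
Eigenvalues λ = 5, 1.
For λ=5: (A-λI) row 1 is [-4, 12], so an eigenvector is (-3, -1).
For λ=1: (A-λI) row 1 is [0, 12], so an eigenvector is (-1, 0).
General solution: K_1e^(5t)(-3,-1) + K_2e^(t)(-1,0).

x_1(t) = -3K_1e^(5t) - K_2e^(t), x_2(t) = -K_1e^(5t)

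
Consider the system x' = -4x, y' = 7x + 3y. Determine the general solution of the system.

x(t) = c_2e^(-4t), y(t) = -c_1e^(3t) - c_2e^(-4t)

Coefficient matrix A = [[-4, 0], [7, 3]].
Characteristic polynomial det(A - λI) = λ^2 + λ - 12 = 0.
Eigenvalues λ = 3, -4.
For λ=3: (A-λI) row 1 is [-7, 0], so an eigenvector is (0, -1).
For λ=-4: (A-λI) row 2 is [7, 7], so an eigenvector is (1, -1).
General solution: c_1e^(3t)(0,-1) + c_2e^(-4t)(1,-1).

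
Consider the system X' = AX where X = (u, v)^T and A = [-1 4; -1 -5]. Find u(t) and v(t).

u(t) = 2K_1e^(-3t) + 2K_2te^(-3t) - 3K_2e^(-3t), v(t) = -K_1e^(-3t) - K_2te^(-3t) + 2K_2e^(-3t)

Coefficient matrix A = [[-1, 4], [-1, -5]].
Characteristic polynomial det(A - λI) = λ^2 + 6λ + 9 = 0.
Single eigenvalue λ = -3 with algebraic multiplicity 2.
Eigenvector v = (2,-1); generalized eigenvector w with (A-λI)w=v is (-3,2).
General solution: e^(-3t)[K_1·v + K_2·(t·v + w)].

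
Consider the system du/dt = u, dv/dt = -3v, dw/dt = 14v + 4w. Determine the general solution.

u(t) = K_2e^(t), v(t) = K_1e^(-3t), w(t) = -2K_1e^(-3t) + K_3e^(4t)

Coefficient matrix A = [[1, 0, 0], [0, -3, 0], [0, 14, 4]].
det(A - λI) = 0 gives eigenvalues λ = -3, 1, 4.
For λ=-3: eigenvector (0,1,-2).
For λ=1: eigenvector (1,0,0).
For λ=4: eigenvector (0,0,1).
General solution: K_1e^(-3t)(0,1,-2) + K_2e^(t)(1,0,0) + K_3e^(4t)(0,0,1).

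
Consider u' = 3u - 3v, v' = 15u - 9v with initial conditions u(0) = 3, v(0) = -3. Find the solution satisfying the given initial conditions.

u(t) = 9e^(-3t)sin(3t) + 3e^(-3t)cos(3t), v(t) = 21e^(-3t)sin(3t) - 3e^(-3t)cos(3t)

Coefficient matrix A = [[3, -3], [15, -9]].
Characteristic polynomial det(A - λI) = λ^2 + 6λ + 18 = 0.
Eigenvalues λ = -3 ± 3i (complex conjugate pair).
For λ=-3+3i: an eigenvector is (0,-1) - i(1,2) = (0 - i, -1 - 2i).
A real fundamental pair from Re and Im of e^((-3+3i)t)v: X_1 = e^(-3t)(cos(3t)·(0,-1) + sin(3t)·(1,2)), X_2 = e^(-3t)(sin(3t)·(0,-1) - cos(3t)·(1,2)).
General solution: K_1X_1 + K_2X_2.
Applying u(0)=3, v(0)=-3 gives K_1=9, K_2=-3.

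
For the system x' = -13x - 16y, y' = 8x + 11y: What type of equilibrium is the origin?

saddle

A = [[-13,-16],[8,11]]; det(A-λI) = λ^2 + 2λ - 15.
λ = -5, 3: opposite signs.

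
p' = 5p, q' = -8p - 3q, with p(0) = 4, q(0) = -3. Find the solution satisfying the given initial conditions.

Coefficient matrix A = [[5, 0], [-8, -3]].
Characteristic polynomial det(A - λI) = λ^2 - 2λ - 15 = 0.
Eigenvalues λ = 5, -3.
For λ=5: (A-λI) row 2 is [-8, -8], so an eigenvector is (-1, 1).
For λ=-3: (A-λI) row 1 is [8, 0], so an eigenvector is (0, 1).
General solution: C_1e^(5t)(-1,1) + C_2e^(-3t)(0,1).
Applying p(0)=4, q(0)=-3 gives C_1=-4, C_2=1.

p(t) = 4e^(5t), q(t) = -4e^(5t) + e^(-3t)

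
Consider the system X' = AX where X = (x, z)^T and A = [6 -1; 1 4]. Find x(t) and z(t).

x(t) = c_1e^(5t) + c_2te^(5t) - 2c_2e^(5t), z(t) = c_1e^(5t) + c_2te^(5t) - 3c_2e^(5t)

Coefficient matrix A = [[6, -1], [1, 4]].
Characteristic polynomial det(A - λI) = λ^2 - 10λ + 25 = 0.
Single eigenvalue λ = 5 with algebraic multiplicity 2.
Eigenvector v = (1,1); generalized eigenvector w with (A-λI)w=v is (-2,-3).
General solution: e^(5t)[c_1·v + c_2·(t·v + w)].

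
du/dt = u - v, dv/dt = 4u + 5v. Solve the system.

Coefficient matrix A = [[1, -1], [4, 5]].
Characteristic polynomial det(A - λI) = λ^2 - 6λ + 9 = 0.
Single eigenvalue λ = 3 with algebraic multiplicity 2.
Eigenvector v = (1,-2); generalized eigenvector w with (A-λI)w=v is (-2,3).
General solution: e^(3t)[c_1·v + c_2·(t·v + w)].

u(t) = c_1e^(3t) + c_2te^(3t) - 2c_2e^(3t), v(t) = -2c_1e^(3t) - 2c_2te^(3t) + 3c_2e^(3t)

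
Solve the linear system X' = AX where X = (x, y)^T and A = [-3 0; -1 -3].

x(t) = K_2e^(-3t), y(t) = -K_1e^(-3t) - K_2te^(-3t) - 2K_2e^(-3t)

Coefficient matrix A = [[-3, 0], [-1, -3]].
Characteristic polynomial det(A - λI) = λ^2 + 6λ + 9 = 0.
Single eigenvalue λ = -3 with algebraic multiplicity 2.
Eigenvector v = (0,-1); generalized eigenvector w with (A-λI)w=v is (1,-2).
General solution: e^(-3t)[K_1·v + K_2·(t·v + w)].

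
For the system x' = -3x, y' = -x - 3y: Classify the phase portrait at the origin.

stable improper node

A = [[-3,0],[-1,-3]]; det(A-λI) = λ^2 + 6λ + 9.
repeated λ = -3 with a single eigenvector.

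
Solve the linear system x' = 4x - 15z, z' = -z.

x(t) = K_1e^(4t) - 3K_2e^(-t), z(t) = -K_2e^(-t)

Coefficient matrix A = [[4, -15], [0, -1]].
Characteristic polynomial det(A - λI) = λ^2 - 3λ - 4 = 0.
Eigenvalues λ = 4, -1.
For λ=4: (A-λI) row 1 is [0, -15], so an eigenvector is (1, 0).
For λ=-1: (A-λI) row 1 is [5, -15], so an eigenvector is (-3, -1).
General solution: K_1e^(4t)(1,0) + K_2e^(-t)(-3,-1).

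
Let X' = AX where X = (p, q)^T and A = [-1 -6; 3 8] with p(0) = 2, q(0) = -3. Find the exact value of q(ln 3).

-963

A = [[-1,-6],[3,8]]; eigenvalues λ = 5, 2.
Eigenvectors: (-1,1) for λ=5, (-2,1) for λ=2.
From the initial condition, c_1 = -4, c_2 = 1.
q(ln 3) = (-4)(3^5)(1) + (1)(3^2)(1) = -963.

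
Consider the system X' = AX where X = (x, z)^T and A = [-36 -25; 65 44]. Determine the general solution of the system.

Coefficient matrix A = [[-36, -25], [65, 44]].
Characteristic polynomial det(A - λI) = λ^2 - 8λ + 41 = 0.
Eigenvalues λ = 4 ± 5i (complex conjugate pair).
For λ=4+5i: an eigenvector is (1,-2) - i(2,-3) = (1 - 2i, -2 + 3i).
A real fundamental pair from Re and Im of e^((4+5i)t)v: X_1 = e^(4t)(cos(5t)·(1,-2) + sin(5t)·(2,-3)), X_2 = e^(4t)(sin(5t)·(1,-2) - cos(5t)·(2,-3)).
General solution: c_1X_1 + c_2X_2.

x(t) = 2c_1e^(4t)sin(5t) + c_1e^(4t)cos(5t) + c_2e^(4t)sin(5t) - 2c_2e^(4t)cos(5t), z(t) = -3c_1e^(4t)sin(5t) - 2c_1e^(4t)cos(5t) - 2c_2e^(4t)sin(5t) + 3c_2e^(4t)cos(5t)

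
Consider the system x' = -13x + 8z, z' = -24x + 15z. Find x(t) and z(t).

x(t) = -2K_1e^(-t) + K_2e^(3t), z(t) = -3K_1e^(-t) + 2K_2e^(3t)

Coefficient matrix A = [[-13, 8], [-24, 15]].
Characteristic polynomial det(A - λI) = λ^2 - 2λ - 3 = 0.
Eigenvalues λ = -1, 3.
For λ=-1: (A-λI) row 1 is [-12, 8], so an eigenvector is (-2, -3).
For λ=3: (A-λI) row 1 is [-16, 8], so an eigenvector is (1, 2).
General solution: K_1e^(-t)(-2,-3) + K_2e^(3t)(1,2).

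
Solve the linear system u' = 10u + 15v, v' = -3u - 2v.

u(t) = 2C_1e^(4t)sin(3t) + C_1e^(4t)cos(3t) + C_2e^(4t)sin(3t) - 2C_2e^(4t)cos(3t), v(t) = -C_1e^(4t)sin(3t) + C_2e^(4t)cos(3t)

Coefficient matrix A = [[10, 15], [-3, -2]].
Characteristic polynomial det(A - λI) = λ^2 - 8λ + 25 = 0.
Eigenvalues λ = 4 ± 3i (complex conjugate pair).
For λ=4+3i: an eigenvector is (1,0) - i(2,-1) = (1 - 2i, 0 + i).
A real fundamental pair from Re and Im of e^((4+3i)t)v: X_1 = e^(4t)(cos(3t)·(1,0) + sin(3t)·(2,-1)), X_2 = e^(4t)(sin(3t)·(1,0) - cos(3t)·(2,-1)).
General solution: C_1X_1 + C_2X_2.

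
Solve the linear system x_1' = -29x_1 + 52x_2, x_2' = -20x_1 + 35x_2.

x_1(t) = 2C_1e^(3t)sin(4t) + 3C_1e^(3t)cos(4t) + 3C_2e^(3t)sin(4t) - 2C_2e^(3t)cos(4t), x_2(t) = C_1e^(3t)sin(4t) + 2C_1e^(3t)cos(4t) + 2C_2e^(3t)sin(4t) - C_2e^(3t)cos(4t)

Coefficient matrix A = [[-29, 52], [-20, 35]].
Characteristic polynomial det(A - λI) = λ^2 - 6λ + 25 = 0.
Eigenvalues λ = 3 ± 4i (complex conjugate pair).
For λ=3+4i: an eigenvector is (3,2) - i(2,1) = (3 - 2i, 2 - i).
A real fundamental pair from Re and Im of e^((3+4i)t)v: X_1 = e^(3t)(cos(4t)·(3,2) + sin(4t)·(2,1)), X_2 = e^(3t)(sin(4t)·(3,2) - cos(4t)·(2,1)).
General solution: C_1X_1 + C_2X_2.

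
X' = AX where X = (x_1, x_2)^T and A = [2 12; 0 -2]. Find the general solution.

Coefficient matrix A = [[2, 12], [0, -2]].
Characteristic polynomial det(A - λI) = λ^2 - 4 = 0.
Eigenvalues λ = 2, -2.
For λ=2: (A-λI) row 1 is [0, 12], so an eigenvector is (-1, 0).
For λ=-2: (A-λI) row 1 is [4, 12], so an eigenvector is (-3, 1).
General solution: c_1e^(2t)(-1,0) + c_2e^(-2t)(-3,1).

x_1(t) = -c_1e^(2t) - 3c_2e^(-2t), x_2(t) = c_2e^(-2t)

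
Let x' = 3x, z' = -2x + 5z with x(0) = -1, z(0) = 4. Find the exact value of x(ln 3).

-27

A = [[3,0],[-2,5]]; eigenvalues λ = 5, 3.
Eigenvectors: (0,-1) for λ=5, (1,1) for λ=3.
From the initial condition, c_1 = -5, c_2 = -1.
x(ln 3) = (-5)(3^5)(0) + (-1)(3^3)(1) = -27.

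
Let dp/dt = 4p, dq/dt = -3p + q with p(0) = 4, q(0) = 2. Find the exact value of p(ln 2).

A = [[4,0],[-3,1]]; eigenvalues λ = 4, 1.
Eigenvectors: (-1,1) for λ=4, (0,-1) for λ=1.
From the initial condition, c_1 = -4, c_2 = -6.
p(ln 2) = (-4)(2^4)(-1) + (-6)(2^1)(0) = 64.

64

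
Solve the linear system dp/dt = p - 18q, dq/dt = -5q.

Coefficient matrix A = [[1, -18], [0, -5]].
Characteristic polynomial det(A - λI) = λ^2 + 4λ - 5 = 0.
Eigenvalues λ = -5, 1.
For λ=-5: (A-λI) row 1 is [6, -18], so an eigenvector is (3, 1).
For λ=1: (A-λI) row 1 is [0, -18], so an eigenvector is (1, 0).
General solution: C_1e^(-5t)(3,1) + C_2e^(t)(1,0).

p(t) = 3C_1e^(-5t) + C_2e^(t), q(t) = C_1e^(-5t)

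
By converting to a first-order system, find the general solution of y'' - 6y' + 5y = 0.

y(t) = C_1e^(t) + C_2e^(5t)

Let x_1 = y, x_2 = y'. Then x_1' = x_2 and x_2' = -5x_1 + 6x_2.
A = [[0,1],[-5,6]]; det(A-λI) = λ^2 - 6λ + 5.
Eigenvalues λ = 1, 5 with eigenvectors (1,1), (1,5).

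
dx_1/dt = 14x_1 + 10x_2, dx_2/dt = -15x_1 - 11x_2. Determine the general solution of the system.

Coefficient matrix A = [[14, 10], [-15, -11]].
Characteristic polynomial det(A - λI) = λ^2 - 3λ - 4 = 0.
Eigenvalues λ = -1, 4.
For λ=-1: (A-λI) row 1 is [15, 10], so an eigenvector is (-2, 3).
For λ=4: (A-λI) row 1 is [10, 10], so an eigenvector is (1, -1).
General solution: c_1e^(-t)(-2,3) + c_2e^(4t)(1,-1).

x_1(t) = -2c_1e^(-t) + c_2e^(4t), x_2(t) = 3c_1e^(-t) - c_2e^(4t)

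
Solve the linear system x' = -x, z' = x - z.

x(t) = -C_2e^(-t), z(t) = -C_1e^(-t) - C_2te^(-t) + 3C_2e^(-t)

Coefficient matrix A = [[-1, 0], [1, -1]].
Characteristic polynomial det(A - λI) = λ^2 + 2λ + 1 = 0.
Single eigenvalue λ = -1 with algebraic multiplicity 2.
Eigenvector v = (0,-1); generalized eigenvector w with (A-λI)w=v is (-1,3).
General solution: e^(-t)[C_1·v + C_2·(t·v + w)].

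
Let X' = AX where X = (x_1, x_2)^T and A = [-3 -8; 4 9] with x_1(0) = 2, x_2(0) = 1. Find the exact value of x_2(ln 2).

A = [[-3,-8],[4,9]]; eigenvalues λ = 5, 1.
Eigenvectors: (1,-1) for λ=5, (-2,1) for λ=1.
From the initial condition, c_1 = -4, c_2 = -3.
x_2(ln 2) = (-4)(2^5)(-1) + (-3)(2^1)(1) = 122.

122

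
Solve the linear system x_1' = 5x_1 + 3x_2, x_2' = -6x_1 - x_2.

x_1(t) = -C_1e^(2t)cos(3t) - C_2e^(2t)sin(3t), x_2(t) = C_1e^(2t)sin(3t) + C_1e^(2t)cos(3t) + C_2e^(2t)sin(3t) - C_2e^(2t)cos(3t)

Coefficient matrix A = [[5, 3], [-6, -1]].
Characteristic polynomial det(A - λI) = λ^2 - 4λ + 13 = 0.
Eigenvalues λ = 2 ± 3i (complex conjugate pair).
For λ=2+3i: an eigenvector is (-1,1) - i(0,1) = (-1, 1 - i).
A real fundamental pair from Re and Im of e^((2+3i)t)v: X_1 = e^(2t)(cos(3t)·(-1,1) + sin(3t)·(0,1)), X_2 = e^(2t)(sin(3t)·(-1,1) - cos(3t)·(0,1)).
General solution: C_1X_1 + C_2X_2.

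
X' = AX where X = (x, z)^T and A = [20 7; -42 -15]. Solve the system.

Coefficient matrix A = [[20, 7], [-42, -15]].
Characteristic polynomial det(A - λI) = λ^2 - 5λ - 6 = 0.
Eigenvalues λ = 6, -1.
For λ=6: (A-λI) row 1 is [14, 7], so an eigenvector is (1, -2).
For λ=-1: (A-λI) row 1 is [21, 7], so an eigenvector is (-1, 3).
General solution: c_1e^(6t)(1,-2) + c_2e^(-t)(-1,3).

x(t) = c_1e^(6t) - c_2e^(-t), z(t) = -2c_1e^(6t) + 3c_2e^(-t)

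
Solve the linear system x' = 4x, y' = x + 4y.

x(t) = -C_2e^(4t), y(t) = -C_1e^(4t) - C_2te^(4t) - 2C_2e^(4t)

Coefficient matrix A = [[4, 0], [1, 4]].
Characteristic polynomial det(A - λI) = λ^2 - 8λ + 16 = 0.
Single eigenvalue λ = 4 with algebraic multiplicity 2.
Eigenvector v = (0,-1); generalized eigenvector w with (A-λI)w=v is (-1,-2).
General solution: e^(4t)[C_1·v + C_2·(t·v + w)].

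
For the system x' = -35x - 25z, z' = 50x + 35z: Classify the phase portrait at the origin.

center

A = [[-35,-25],[50,35]]; det(A-λI) = λ^2 + 25.
λ = 0 ± 5i: zero real part.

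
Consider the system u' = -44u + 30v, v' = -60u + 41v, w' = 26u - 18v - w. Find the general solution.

u(t) = -3c_1e^(-4t) - 2c_3e^(t), v(t) = -4c_1e^(-4t) - 3c_3e^(t), w(t) = 2c_1e^(-4t) + c_2e^(-t) + c_3e^(t)

Coefficient matrix A = [[-44, 30, 0], [-60, 41, 0], [26, -18, -1]].
det(A - λI) = 0 gives eigenvalues λ = -4, -1, 1.
For λ=-4: eigenvector (-3,-4,2).
For λ=-1: eigenvector (0,0,1).
For λ=1: eigenvector (-2,-3,1).
General solution: c_1e^(-4t)(-3,-4,2) + c_2e^(-t)(0,0,1) + c_3e^(t)(-2,-3,1).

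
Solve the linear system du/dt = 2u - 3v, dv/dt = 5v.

u(t) = C_1e^(2t) + C_2e^(5t), v(t) = -C_2e^(5t)

Coefficient matrix A = [[2, -3], [0, 5]].
Characteristic polynomial det(A - λI) = λ^2 - 7λ + 10 = 0.
Eigenvalues λ = 2, 5.
For λ=2: (A-λI) row 1 is [0, -3], so an eigenvector is (1, 0).
For λ=5: (A-λI) row 1 is [-3, -3], so an eigenvector is (1, -1).
General solution: C_1e^(2t)(1,0) + C_2e^(5t)(1,-1).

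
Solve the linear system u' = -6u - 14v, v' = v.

u(t) = -K_1e^(-6t) + 2K_2e^(t), v(t) = -K_2e^(t)

Coefficient matrix A = [[-6, -14], [0, 1]].
Characteristic polynomial det(A - λI) = λ^2 + 5λ - 6 = 0.
Eigenvalues λ = -6, 1.
For λ=-6: (A-λI) row 1 is [0, -14], so an eigenvector is (-1, 0).
For λ=1: (A-λI) row 1 is [-7, -14], so an eigenvector is (2, -1).
General solution: K_1e^(-6t)(-1,0) + K_2e^(t)(2,-1).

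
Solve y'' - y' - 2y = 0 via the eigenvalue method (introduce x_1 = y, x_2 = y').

Let x_1 = y, x_2 = y'. Then x_1' = x_2 and x_2' = 2x_1 + x_2.
A = [[0,1],[2,1]]; det(A-λI) = λ^2 - λ - 2.
Eigenvalues λ = -1, 2 with eigenvectors (1,-1), (1,2).

y(t) = K_1e^(-t) + K_2e^(2t)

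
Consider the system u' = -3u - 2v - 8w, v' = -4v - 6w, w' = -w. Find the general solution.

u(t) = c_1e^(-3t) + 2c_2e^(-t) + 2c_3e^(-4t), v(t) = 2c_2e^(-t) + c_3e^(-4t), w(t) = -c_2e^(-t)

Coefficient matrix A = [[-3, -2, -8], [0, -4, -6], [0, 0, -1]].
det(A - λI) = 0 gives eigenvalues λ = -3, -1, -4.
For λ=-3: eigenvector (1,0,0).
For λ=-1: eigenvector (2,2,-1).
For λ=-4: eigenvector (2,1,0).
General solution: c_1e^(-3t)(1,0,0) + c_2e^(-t)(2,2,-1) + c_3e^(-4t)(2,1,0).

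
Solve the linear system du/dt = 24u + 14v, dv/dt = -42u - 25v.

u(t) = C_1e^(-4t) - 2C_2e^(3t), v(t) = -2C_1e^(-4t) + 3C_2e^(3t)

Coefficient matrix A = [[24, 14], [-42, -25]].
Characteristic polynomial det(A - λI) = λ^2 + λ - 12 = 0.
Eigenvalues λ = -4, 3.
For λ=-4: (A-λI) row 1 is [28, 14], so an eigenvector is (1, -2).
For λ=3: (A-λI) row 1 is [21, 14], so an eigenvector is (-2, 3).
General solution: C_1e^(-4t)(1,-2) + C_2e^(3t)(-2,3).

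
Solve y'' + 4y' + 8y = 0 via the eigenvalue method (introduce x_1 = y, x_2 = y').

y(t) = K_1e^(-2t)cos(2t) + K_2e^(-2t)sin(2t)

Let x_1 = y, x_2 = y'. Then x_1' = x_2 and x_2' = -8x_1 - 4x_2.
A = [[0,1],[-8,-4]]; det(A-λI) = λ^2 + 4λ + 8.
Eigenvalues λ = -2 ± 2i.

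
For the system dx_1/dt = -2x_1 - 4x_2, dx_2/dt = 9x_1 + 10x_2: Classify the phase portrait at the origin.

unstable improper node

A = [[-2,-4],[9,10]]; det(A-λI) = λ^2 - 8λ + 16.
repeated λ = 4 with a single eigenvector.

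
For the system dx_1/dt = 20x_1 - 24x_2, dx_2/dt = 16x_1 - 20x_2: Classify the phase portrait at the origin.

saddle

A = [[20,-24],[16,-20]]; det(A-λI) = λ^2 - 16.
λ = 4, -4: opposite signs.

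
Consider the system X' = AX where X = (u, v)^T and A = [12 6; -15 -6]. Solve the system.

u(t) = C_1e^(3t)sin(3t) + C_1e^(3t)cos(3t) + C_2e^(3t)sin(3t) - C_2e^(3t)cos(3t), v(t) = -2C_1e^(3t)sin(3t) - C_1e^(3t)cos(3t) - C_2e^(3t)sin(3t) + 2C_2e^(3t)cos(3t)

Coefficient matrix A = [[12, 6], [-15, -6]].
Characteristic polynomial det(A - λI) = λ^2 - 6λ + 18 = 0.
Eigenvalues λ = 3 ± 3i (complex conjugate pair).
For λ=3+3i: an eigenvector is (1,-1) - i(1,-2) = (1 - i, -1 + 2i).
A real fundamental pair from Re and Im of e^((3+3i)t)v: X_1 = e^(3t)(cos(3t)·(1,-1) + sin(3t)·(1,-2)), X_2 = e^(3t)(sin(3t)·(1,-1) - cos(3t)·(1,-2)).
General solution: C_1X_1 + C_2X_2.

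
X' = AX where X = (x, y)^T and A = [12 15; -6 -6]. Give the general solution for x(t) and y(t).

Coefficient matrix A = [[12, 15], [-6, -6]].
Characteristic polynomial det(A - λI) = λ^2 - 6λ + 18 = 0.
Eigenvalues λ = 3 ± 3i (complex conjugate pair).
For λ=3+3i: an eigenvector is (1,-1) - i(-2,1) = (1 + 2i, -1 - i).
A real fundamental pair from Re and Im of e^((3+3i)t)v: X_1 = e^(3t)(cos(3t)·(1,-1) + sin(3t)·(-2,1)), X_2 = e^(3t)(sin(3t)·(1,-1) - cos(3t)·(-2,1)).
General solution: c_1X_1 + c_2X_2.

x(t) = -2c_1e^(3t)sin(3t) + c_1e^(3t)cos(3t) + c_2e^(3t)sin(3t) + 2c_2e^(3t)cos(3t), y(t) = c_1e^(3t)sin(3t) - c_1e^(3t)cos(3t) - c_2e^(3t)sin(3t) - c_2e^(3t)cos(3t)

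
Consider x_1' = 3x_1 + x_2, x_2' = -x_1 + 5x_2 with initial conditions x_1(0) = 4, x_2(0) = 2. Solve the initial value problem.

x_1(t) = -2te^(4t) + 4e^(4t), x_2(t) = -2te^(4t) + 2e^(4t)

Coefficient matrix A = [[3, 1], [-1, 5]].
Characteristic polynomial det(A - λI) = λ^2 - 8λ + 16 = 0.
Single eigenvalue λ = 4 with algebraic multiplicity 2.
Eigenvector v = (1,1); generalized eigenvector w with (A-λI)w=v is (1,2).
General solution: e^(4t)[c_1·v + c_2·(t·v + w)].
Applying x_1(0)=4, x_2(0)=2 gives c_1=6, c_2=-2.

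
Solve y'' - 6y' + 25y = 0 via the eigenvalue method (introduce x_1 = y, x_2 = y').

Let x_1 = y, x_2 = y'. Then x_1' = x_2 and x_2' = -25x_1 + 6x_2.
A = [[0,1],[-25,6]]; det(A-λI) = λ^2 - 6λ + 25.
Eigenvalues λ = 3 ± 4i.

y(t) = K_1e^(3t)cos(4t) + K_2e^(3t)sin(4t)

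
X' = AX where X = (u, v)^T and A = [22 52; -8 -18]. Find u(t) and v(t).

u(t) = 3C_1e^(2t)sin(4t) - 2C_1e^(2t)cos(4t) - 2C_2e^(2t)sin(4t) - 3C_2e^(2t)cos(4t), v(t) = -C_1e^(2t)sin(4t) + C_1e^(2t)cos(4t) + C_2e^(2t)sin(4t) + C_2e^(2t)cos(4t)

Coefficient matrix A = [[22, 52], [-8, -18]].
Characteristic polynomial det(A - λI) = λ^2 - 4λ + 20 = 0.
Eigenvalues λ = 2 ± 4i (complex conjugate pair).
For λ=2+4i: an eigenvector is (-2,1) - i(3,-1) = (-2 - 3i, 1 + i).
A real fundamental pair from Re and Im of e^((2+4i)t)v: X_1 = e^(2t)(cos(4t)·(-2,1) + sin(4t)·(3,-1)), X_2 = e^(2t)(sin(4t)·(-2,1) - cos(4t)·(3,-1)).
General solution: C_1X_1 + C_2X_2.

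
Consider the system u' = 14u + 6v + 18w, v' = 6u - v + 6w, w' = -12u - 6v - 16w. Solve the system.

Coefficient matrix A = [[14, 6, 18], [6, -1, 6], [-12, -6, -16]].
det(A - λI) = 0 gives eigenvalues λ = 2, -4, -1.
For λ=2: eigenvector (5,2,-4).
For λ=-4: eigenvector (-1,0,1).
For λ=-1: eigenvector (2,1,-2).
General solution: K_1e^(2t)(5,2,-4) + K_2e^(-4t)(-1,0,1) + K_3e^(-t)(2,1,-2).

u(t) = 5K_1e^(2t) - K_2e^(-4t) + 2K_3e^(-t), v(t) = 2K_1e^(2t) + K_3e^(-t), w(t) = -4K_1e^(2t) + K_2e^(-4t) - 2K_3e^(-t)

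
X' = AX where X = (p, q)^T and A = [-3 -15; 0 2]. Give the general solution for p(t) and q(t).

p(t) = -K_1e^(-3t) - 3K_2e^(2t), q(t) = K_2e^(2t)

Coefficient matrix A = [[-3, -15], [0, 2]].
Characteristic polynomial det(A - λI) = λ^2 + λ - 6 = 0.
Eigenvalues λ = -3, 2.
For λ=-3: (A-λI) row 1 is [0, -15], so an eigenvector is (-1, 0).
For λ=2: (A-λI) row 1 is [-5, -15], so an eigenvector is (-3, 1).
General solution: K_1e^(-3t)(-1,0) + K_2e^(2t)(-3,1).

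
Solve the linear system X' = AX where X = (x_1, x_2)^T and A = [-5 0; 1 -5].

x_1(t) = C_2e^(-5t), x_2(t) = C_1e^(-5t) + C_2te^(-5t) - 2C_2e^(-5t)

Coefficient matrix A = [[-5, 0], [1, -5]].
Characteristic polynomial det(A - λI) = λ^2 + 10λ + 25 = 0.
Single eigenvalue λ = -5 with algebraic multiplicity 2.
Eigenvector v = (0,1); generalized eigenvector w with (A-λI)w=v is (1,-2).
General solution: e^(-5t)[C_1·v + C_2·(t·v + w)].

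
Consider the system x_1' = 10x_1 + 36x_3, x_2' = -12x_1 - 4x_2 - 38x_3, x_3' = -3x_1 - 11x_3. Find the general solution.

Coefficient matrix A = [[10, 0, 36], [-12, -4, -38], [-3, 0, -11]].
det(A - λI) = 0 gives eigenvalues λ = 1, -4, -2.
For λ=1: eigenvector (4,-2,-1).
For λ=-4: eigenvector (0,1,0).
For λ=-2: eigenvector (-3,-1,1).
General solution: c_1e^(t)(4,-2,-1) + c_2e^(-4t)(0,1,0) + c_3e^(-2t)(-3,-1,1).

x_1(t) = 4c_1e^(t) - 3c_3e^(-2t), x_2(t) = -2c_1e^(t) + c_2e^(-4t) - c_3e^(-2t), x_3(t) = -c_1e^(t) + c_3e^(-2t)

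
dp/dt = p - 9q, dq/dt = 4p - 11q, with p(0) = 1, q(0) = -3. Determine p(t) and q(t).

p(t) = 33te^(-5t) + e^(-5t), q(t) = 22te^(-5t) - 3e^(-5t)

Coefficient matrix A = [[1, -9], [4, -11]].
Characteristic polynomial det(A - λI) = λ^2 + 10λ + 25 = 0.
Single eigenvalue λ = -5 with algebraic multiplicity 2.
Eigenvector v = (3,2); generalized eigenvector w with (A-λI)w=v is (-1,-1).
General solution: e^(-5t)[c_1·v + c_2·(t·v + w)].
Applying p(0)=1, q(0)=-3 gives c_1=4, c_2=11.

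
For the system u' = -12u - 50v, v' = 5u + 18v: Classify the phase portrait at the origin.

A = [[-12,-50],[5,18]]; det(A-λI) = λ^2 - 6λ + 34.
λ = 3 ± 5i: positive real part.

unstable spiral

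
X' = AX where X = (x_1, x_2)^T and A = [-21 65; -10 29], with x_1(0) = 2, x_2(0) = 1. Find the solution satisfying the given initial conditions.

x_1(t) = 3e^(4t)sin(5t) + 2e^(4t)cos(5t), x_2(t) = e^(4t)sin(5t) + e^(4t)cos(5t)

Coefficient matrix A = [[-21, 65], [-10, 29]].
Characteristic polynomial det(A - λI) = λ^2 - 8λ + 41 = 0.
Eigenvalues λ = 4 ± 5i (complex conjugate pair).
For λ=4+5i: an eigenvector is (-2,-1) - i(-3,-1) = (-2 + 3i, -1 + i).
A real fundamental pair from Re and Im of e^((4+5i)t)v: X_1 = e^(4t)(cos(5t)·(-2,-1) + sin(5t)·(-3,-1)), X_2 = e^(4t)(sin(5t)·(-2,-1) - cos(5t)·(-3,-1)).
General solution: K_1X_1 + K_2X_2.
Applying x_1(0)=2, x_2(0)=1 gives K_1=-1, K_2=0.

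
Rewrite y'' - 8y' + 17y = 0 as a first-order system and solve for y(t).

y(t) = c_1e^(4t)cos(t) + c_2e^(4t)sin(t)

Let x_1 = y, x_2 = y'. Then x_1' = x_2 and x_2' = -17x_1 + 8x_2.
A = [[0,1],[-17,8]]; det(A-λI) = λ^2 - 8λ + 17.
Eigenvalues λ = 4 ± i.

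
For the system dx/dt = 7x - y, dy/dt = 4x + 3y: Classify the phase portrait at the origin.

unstable improper node

A = [[7,-1],[4,3]]; det(A-λI) = λ^2 - 10λ + 25.
repeated λ = 5 with a single eigenvector.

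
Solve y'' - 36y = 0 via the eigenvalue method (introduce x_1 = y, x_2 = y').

Let x_1 = y, x_2 = y'. Then x_1' = x_2 and x_2' = 36x_1.
A = [[0,1],[36,0]]; det(A-λI) = λ^2 - 36.
Eigenvalues λ = 6, -6 with eigenvectors (1,6), (1,-6).

y(t) = C_1e^(6t) + C_2e^(-6t)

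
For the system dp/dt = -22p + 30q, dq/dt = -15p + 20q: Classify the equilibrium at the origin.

stable spiral

A = [[-22,30],[-15,20]]; det(A-λI) = λ^2 + 2λ + 10.
λ = -1 ± 3i: negative real part.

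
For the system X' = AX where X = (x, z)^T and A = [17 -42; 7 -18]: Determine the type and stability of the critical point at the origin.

saddle

A = [[17,-42],[7,-18]]; det(A-λI) = λ^2 + λ - 12.
λ = 3, -4: opposite signs.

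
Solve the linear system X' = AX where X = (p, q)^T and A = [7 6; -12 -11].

Coefficient matrix A = [[7, 6], [-12, -11]].
Characteristic polynomial det(A - λI) = λ^2 + 4λ - 5 = 0.
Eigenvalues λ = -5, 1.
For λ=-5: (A-λI) row 1 is [12, 6], so an eigenvector is (1, -2).
For λ=1: (A-λI) row 1 is [6, 6], so an eigenvector is (-1, 1).
General solution: c_1e^(-5t)(1,-2) + c_2e^(t)(-1,1).

p(t) = c_1e^(-5t) - c_2e^(t), q(t) = -2c_1e^(-5t) + c_2e^(t)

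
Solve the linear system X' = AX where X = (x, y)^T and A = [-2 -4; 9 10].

x(t) = 2c_1e^(4t) + 2c_2te^(4t) + c_2e^(4t), y(t) = -3c_1e^(4t) - 3c_2te^(4t) - 2c_2e^(4t)

Coefficient matrix A = [[-2, -4], [9, 10]].
Characteristic polynomial det(A - λI) = λ^2 - 8λ + 16 = 0.
Single eigenvalue λ = 4 with algebraic multiplicity 2.
Eigenvector v = (2,-3); generalized eigenvector w with (A-λI)w=v is (1,-2).
General solution: e^(4t)[c_1·v + c_2·(t·v + w)].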